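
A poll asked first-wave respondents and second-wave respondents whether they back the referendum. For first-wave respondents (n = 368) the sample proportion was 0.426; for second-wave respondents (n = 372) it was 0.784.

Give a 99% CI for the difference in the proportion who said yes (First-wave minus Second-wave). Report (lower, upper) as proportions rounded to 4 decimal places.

(-0.4442, -0.2718)

The two standard errors are √(0.4260×0.5740/368) = 0.02578 and √(0.7840×0.2160/372) = 0.02134.
Because the samples are independent, SE_diff = √(0.02578² + 0.02134²) = 0.03347.
Using z* = 2.576 for 99%, ME = 2.576 × 0.03347 = 0.08622.
p̂₁ − p̂₂ = -0.3580; interval -0.3580 ± 0.08622 gives (-0.4442, -0.2718).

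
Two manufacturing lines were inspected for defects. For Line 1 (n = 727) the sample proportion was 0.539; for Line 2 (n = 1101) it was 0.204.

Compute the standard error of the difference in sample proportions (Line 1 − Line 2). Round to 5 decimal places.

0.02212

Each SE is √(p̂(1−p̂)/n): √(0.5390·0.4610/727) = 0.01849 and √(0.2040·0.7960/1101) = 0.01214.
SE(p̂₁ − p̂₂) = √(SE₁² + SE₂²) = √(0.0003418801 + 0.0001473796) = 0.02212, since the two samples are independent.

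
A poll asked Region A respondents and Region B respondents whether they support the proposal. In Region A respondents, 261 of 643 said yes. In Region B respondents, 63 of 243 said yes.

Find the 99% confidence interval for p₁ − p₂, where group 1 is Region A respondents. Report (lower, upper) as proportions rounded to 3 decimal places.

(0.059, 0.235)

Sample proportions: 261/643 = 0.4059, 63/243 = 0.2593.
Each SE is √(p̂(1−p̂)/n): √(0.4059·0.5941/643) = 0.01937 and √(0.2593·0.7407/243) = 0.02811.
SE(p̂₁ − p̂₂) = √(SE₁² + SE₂²) = √(0.0003751969 + 0.0007901721) = 0.03414, since the two samples are independent.
At 99% confidence z* = 2.576; margin = 2.576 × 0.03414 = 0.08794.
The difference is 0.4059 − 0.2593 = 0.1466, so the interval is 0.1466 ± 0.08794 = (0.059, 0.235).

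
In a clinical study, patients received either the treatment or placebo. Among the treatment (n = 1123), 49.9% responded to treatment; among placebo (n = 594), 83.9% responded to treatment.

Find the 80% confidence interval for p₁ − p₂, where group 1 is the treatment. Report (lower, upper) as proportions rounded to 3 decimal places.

SE₁ = √(p̂₁(1−p̂₁)/n₁) = √(0.4990·0.5010/1123) = 0.01492; SE₂ = √(0.8390·0.1610/594) = 0.01508.
Independent samples: SE of the difference = √(SE₁² + SE₂²) = √(0.0002226064 + 0.0002274064) = 0.02121.
z* for 80% confidence is 1.282, so the margin of error is 1.282 × 0.02121 = 0.02719.
Point estimate p̂₁ − p̂₂ = 0.4990 − 0.8390 = -0.3400.
-0.3400 ± 0.02719 → (-0.367, -0.313).

(-0.367, -0.313)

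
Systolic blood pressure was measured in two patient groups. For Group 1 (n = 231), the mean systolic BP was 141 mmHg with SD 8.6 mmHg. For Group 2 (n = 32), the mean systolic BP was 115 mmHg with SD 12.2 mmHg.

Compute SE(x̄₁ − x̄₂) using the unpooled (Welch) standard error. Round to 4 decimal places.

Per-group SEs: s₁/√n₁ = 8.6/√231 = 0.5658, s₂/√n₂ = 12.2/√32 = 2.1567.
Unpooled SE of the difference: √(0.32012964 + 4.65135489) = 2.2297.

2.2297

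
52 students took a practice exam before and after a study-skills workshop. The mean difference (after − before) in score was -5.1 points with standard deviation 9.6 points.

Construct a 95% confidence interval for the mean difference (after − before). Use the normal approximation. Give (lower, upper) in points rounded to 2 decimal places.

This is a matched-pairs design, so SE = s_d/√n = 9.6/√52 = 1.3313.
Margin = 1.960 × 1.3313 = 2.6093; the interval is -5.1 ± 2.6093 = (-7.71, -2.49).

(-7.71, -2.49)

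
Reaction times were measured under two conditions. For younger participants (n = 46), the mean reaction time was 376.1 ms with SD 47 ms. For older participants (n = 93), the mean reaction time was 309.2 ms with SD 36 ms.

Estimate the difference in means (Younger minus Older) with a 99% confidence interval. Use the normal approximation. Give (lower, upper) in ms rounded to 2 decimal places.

(46.62, 87.18)

Standard errors of each mean: 47/√46 = 6.9298 and 36/√93 = 3.7330.
SE(x̄₁ − x̄₂) = √(6.9298² + 3.7330²) = 7.8713 for independent samples with unequal variances.
With z* = 2.576, the margin is 2.576 × 7.8713 = 20.2765.
x̄₁ − x̄₂ = 376.1 − 309.2 = 66.9000; the interval is 66.9000 ± 20.2765 = (46.62, 87.18).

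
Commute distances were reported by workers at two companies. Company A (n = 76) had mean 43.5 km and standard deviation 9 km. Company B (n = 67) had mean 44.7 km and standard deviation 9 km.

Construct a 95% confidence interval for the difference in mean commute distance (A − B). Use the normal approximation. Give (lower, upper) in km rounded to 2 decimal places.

(-4.16, 1.76)

SE₁ = s₁/√n₁ = 9/√76 = 1.0324; SE₂ = 9/√67 = 1.0995.
Independent samples, unequal variances: SE_diff = √(SE₁² + SE₂²) = √(1.06584976 + 1.20890025) = 1.5082.
z* = 1.960, so margin of error = 1.960 × 1.5082 = 2.9561.
Difference in means = 43.5 − 44.7 = -1.2000.
-1.2000 ± 2.9561 → (-4.16, 1.76).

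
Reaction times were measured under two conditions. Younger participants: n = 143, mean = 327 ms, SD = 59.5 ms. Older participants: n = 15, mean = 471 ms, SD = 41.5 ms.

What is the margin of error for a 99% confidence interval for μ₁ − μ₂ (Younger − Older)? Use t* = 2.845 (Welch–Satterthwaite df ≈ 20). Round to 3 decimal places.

SE₁ = s₁/√n₁ = 59.5/√143 = 4.9756; SE₂ = 41.5/√15 = 10.7153.
Independent samples, unequal variances: SE_diff = √(SE₁² + SE₂²) = √(24.75659536 + 114.81765409) = 11.8142.
t* = 2.845, so margin of error = 2.845 × 11.8142 = 33.6114.

33.611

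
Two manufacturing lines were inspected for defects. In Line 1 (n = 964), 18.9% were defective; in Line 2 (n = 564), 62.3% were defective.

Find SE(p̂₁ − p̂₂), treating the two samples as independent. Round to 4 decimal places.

Each SE is √(p̂(1−p̂)/n): √(0.1890·0.8110/964) = 0.01261 and √(0.6230·0.3770/564) = 0.02041.
SE(p̂₁ − p̂₂) = √(SE₁² + SE₂²) = √(0.0001590121 + 0.0004165681) = 0.02399, since the two samples are independent.

0.0240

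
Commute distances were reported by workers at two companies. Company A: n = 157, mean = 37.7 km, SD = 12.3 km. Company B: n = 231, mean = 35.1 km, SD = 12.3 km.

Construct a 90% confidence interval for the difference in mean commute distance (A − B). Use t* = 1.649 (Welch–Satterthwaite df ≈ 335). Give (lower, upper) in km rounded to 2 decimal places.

Standard errors of each mean: 12.3/√157 = 0.9816 and 12.3/√231 = 0.8093.
SE(x̄₁ − x̄₂) = √(0.9816² + 0.8093²) = 1.2722 for independent samples with unequal variances.
With t* = 1.649, the margin is 1.649 × 1.2722 = 2.0979.
x̄₁ − x̄₂ = 37.7 − 35.1 = 2.6000; the interval is 2.6000 ± 2.0979 = (0.50, 4.70).

(0.50, 4.70)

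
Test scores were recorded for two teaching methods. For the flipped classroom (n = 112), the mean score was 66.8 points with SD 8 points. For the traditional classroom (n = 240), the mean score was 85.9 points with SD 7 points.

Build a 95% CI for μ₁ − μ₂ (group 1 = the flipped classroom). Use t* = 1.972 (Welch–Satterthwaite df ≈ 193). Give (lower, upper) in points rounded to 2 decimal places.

(-20.84, -17.36)

Standard errors of each mean: 8/√112 = 0.7559 and 7/√240 = 0.4518.
SE(x̄₁ − x̄₂) = √(0.7559² + 0.4518²) = 0.8806 for independent samples with unequal variances.
With t* = 1.972, the margin is 1.972 × 0.8806 = 1.7365.
x̄₁ − x̄₂ = 66.8 − 85.9 = -19.1000; the interval is -19.1000 ± 1.7365 = (-20.84, -17.36).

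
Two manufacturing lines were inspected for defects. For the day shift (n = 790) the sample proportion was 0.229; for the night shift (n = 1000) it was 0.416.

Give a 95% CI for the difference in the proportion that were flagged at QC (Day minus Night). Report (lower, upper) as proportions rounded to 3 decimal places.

(-0.229, -0.145)

The two standard errors are √(0.2290×0.7710/790) = 0.01495 and √(0.4160×0.5840/1000) = 0.01559.
Because the samples are independent, SE_diff = √(0.01495² + 0.01559²) = 0.02160.
Using z* = 1.960 for 95%, ME = 1.960 × 0.02160 = 0.04234.
p̂₁ − p̂₂ = -0.1870; interval -0.1870 ± 0.04234 gives (-0.229, -0.145).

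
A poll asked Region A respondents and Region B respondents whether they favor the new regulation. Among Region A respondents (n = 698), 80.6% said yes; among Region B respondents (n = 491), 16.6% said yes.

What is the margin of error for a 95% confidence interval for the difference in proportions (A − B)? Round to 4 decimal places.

SE₁ = √(p̂₁(1−p̂₁)/n₁) = √(0.8060·0.1940/698) = 0.01497; SE₂ = √(0.1660·0.8340/491) = 0.01679.
Independent samples: SE of the difference = √(SE₁² + SE₂²) = √(0.0002241009 + 0.0002819041) = 0.02249.
z* for 95% confidence is 1.960, so the margin of error is 1.960 × 0.02249 = 0.04408.

0.0441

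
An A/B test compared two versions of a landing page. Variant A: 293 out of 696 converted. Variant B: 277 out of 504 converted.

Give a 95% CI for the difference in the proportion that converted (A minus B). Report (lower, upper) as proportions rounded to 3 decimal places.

p̂₁ = 293/696 = 0.4210 and p̂₂ = 277/504 = 0.5496.
SE₁ = √(p̂₁(1−p̂₁)/n₁) = √(0.4210·0.5790/696) = 0.01871; SE₂ = √(0.5496·0.4504/504) = 0.02216.
Independent samples: SE of the difference = √(SE₁² + SE₂²) = √(0.0003500641 + 0.0004910656) = 0.02900.
z* for 95% confidence is 1.960, so the margin of error is 1.960 × 0.02900 = 0.05684.
Point estimate p̂₁ − p̂₂ = 0.4210 − 0.5496 = -0.1286.
-0.1286 ± 0.05684 → (-0.185, -0.072).

(-0.185, -0.072)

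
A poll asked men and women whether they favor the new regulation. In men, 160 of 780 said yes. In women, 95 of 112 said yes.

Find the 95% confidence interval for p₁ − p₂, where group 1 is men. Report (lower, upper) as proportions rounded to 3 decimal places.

(-0.715, -0.571)

p̂₁ = 160/780 = 0.2051 and p̂₂ = 95/112 = 0.8482.
SE₁ = √(p̂₁(1−p̂₁)/n₁) = √(0.2051·0.7949/780) = 0.01446; SE₂ = √(0.8482·0.1518/112) = 0.03391.
Independent samples: SE of the difference = √(SE₁² + SE₂²) = √(0.0002090916 + 0.0011498881) = 0.03686.
z* for 95% confidence is 1.960, so the margin of error is 1.960 × 0.03686 = 0.07225.
Point estimate p̂₁ − p̂₂ = 0.2051 − 0.8482 = -0.6431.
-0.6431 ± 0.07225 → (-0.715, -0.571).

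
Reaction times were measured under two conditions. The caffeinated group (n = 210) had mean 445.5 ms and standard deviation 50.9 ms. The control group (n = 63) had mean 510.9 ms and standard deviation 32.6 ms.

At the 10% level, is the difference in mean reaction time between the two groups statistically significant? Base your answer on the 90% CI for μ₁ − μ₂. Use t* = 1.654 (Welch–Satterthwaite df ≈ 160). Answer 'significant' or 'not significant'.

significant

SE₁ = s₁/√n₁ = 50.9/√210 = 3.5124; SE₂ = 32.6/√63 = 4.1072.
Independent samples, unequal variances: SE_diff = √(SE₁² + SE₂²) = √(12.33695376 + 16.86909184) = 5.4043.
t* = 1.654, so margin of error = 1.654 × 5.4043 = 8.9387.
Difference in means = 445.5 − 510.9 = -65.4000.
-65.4000 ± 8.9387 → (-74.3387, -56.4613).
The interval (-74.3387, -56.4613) does not contain 0, so the difference is significant.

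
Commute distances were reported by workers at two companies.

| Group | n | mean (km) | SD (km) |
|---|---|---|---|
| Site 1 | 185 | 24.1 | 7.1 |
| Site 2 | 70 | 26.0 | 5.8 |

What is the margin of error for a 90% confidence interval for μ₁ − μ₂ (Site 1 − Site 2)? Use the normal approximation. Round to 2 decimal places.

SE₁ = s₁/√n₁ = 7.1/√185 = 0.5220; SE₂ = 5.8/√70 = 0.6932.
Independent samples, unequal variances: SE_diff = √(SE₁² + SE₂²) = √(0.272484 + 0.48052624) = 0.8678.
z* = 1.645, so margin of error = 1.645 × 0.8678 = 1.4275.

1.43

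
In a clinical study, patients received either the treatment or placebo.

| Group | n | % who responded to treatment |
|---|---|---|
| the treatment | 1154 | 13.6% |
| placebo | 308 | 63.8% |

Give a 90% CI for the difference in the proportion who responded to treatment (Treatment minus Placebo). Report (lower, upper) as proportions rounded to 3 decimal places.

The two standard errors are √(0.1360×0.8640/1154) = 0.01009 and √(0.6380×0.3620/308) = 0.02738.
Because the samples are independent, SE_diff = √(0.01009² + 0.02738²) = 0.02918.
Using z* = 1.645 for 90%, ME = 1.645 × 0.02918 = 0.04800.
p̂₁ − p̂₂ = -0.5020; interval -0.5020 ± 0.04800 gives (-0.550, -0.454).

(-0.550, -0.454)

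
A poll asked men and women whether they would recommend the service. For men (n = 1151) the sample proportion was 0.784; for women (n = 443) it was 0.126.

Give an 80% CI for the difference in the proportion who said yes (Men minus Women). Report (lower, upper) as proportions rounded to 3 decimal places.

The two standard errors are √(0.7840×0.2160/1151) = 0.01213 and √(0.1260×0.8740/443) = 0.01577.
Because the samples are independent, SE_diff = √(0.01213² + 0.01577²) = 0.01990.
Using z* = 1.282 for 80%, ME = 1.282 × 0.01990 = 0.02551.
p̂₁ − p̂₂ = 0.6580; interval 0.6580 ± 0.02551 gives (0.632, 0.684).

(0.632, 0.684)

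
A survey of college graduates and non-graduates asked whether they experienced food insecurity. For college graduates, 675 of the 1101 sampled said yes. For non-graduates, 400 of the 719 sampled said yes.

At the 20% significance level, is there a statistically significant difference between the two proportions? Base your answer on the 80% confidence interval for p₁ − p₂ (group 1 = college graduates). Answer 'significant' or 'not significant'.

p̂₁ = 675/1101 = 0.6131 and p̂₂ = 400/719 = 0.5563.
SE₁ = √(p̂₁(1−p̂₁)/n₁) = √(0.6131·0.3869/1101) = 0.01468; SE₂ = √(0.5563·0.4437/719) = 0.01853.
Independent samples: SE of the difference = √(SE₁² + SE₂²) = √(0.0002155024 + 0.0003433609) = 0.02364.
z* for 80% confidence is 1.282, so the margin of error is 1.282 × 0.02364 = 0.03031.
Point estimate p̂₁ − p̂₂ = 0.6131 − 0.5563 = 0.0568.
0.0568 ± 0.03031 → (0.02649, 0.08711).
The interval (0.02649, 0.08711) does not contain 0, so the difference is significant.

significant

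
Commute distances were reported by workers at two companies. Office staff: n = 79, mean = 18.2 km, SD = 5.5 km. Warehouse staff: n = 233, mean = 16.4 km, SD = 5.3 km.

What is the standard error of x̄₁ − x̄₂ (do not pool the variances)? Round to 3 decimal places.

0.710

Per-group SEs: s₁/√n₁ = 5.5/√79 = 0.6188, s₂/√n₂ = 5.3/√233 = 0.3472.
Unpooled SE of the difference: √(0.38291344 + 0.12054784) = 0.7096.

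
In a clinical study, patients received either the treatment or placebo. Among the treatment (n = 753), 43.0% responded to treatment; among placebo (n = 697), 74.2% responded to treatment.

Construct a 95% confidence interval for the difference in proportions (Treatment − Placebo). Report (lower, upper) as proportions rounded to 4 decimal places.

(-0.3600, -0.2640)

The two standard errors are √(0.4300×0.5700/753) = 0.01804 and √(0.7420×0.2580/697) = 0.01657.
Because the samples are independent, SE_diff = √(0.01804² + 0.01657²) = 0.02450.
Using z* = 1.960 for 95%, ME = 1.960 × 0.02450 = 0.04802.
p̂₁ − p̂₂ = -0.3120; interval -0.3120 ± 0.04802 gives (-0.3600, -0.2640).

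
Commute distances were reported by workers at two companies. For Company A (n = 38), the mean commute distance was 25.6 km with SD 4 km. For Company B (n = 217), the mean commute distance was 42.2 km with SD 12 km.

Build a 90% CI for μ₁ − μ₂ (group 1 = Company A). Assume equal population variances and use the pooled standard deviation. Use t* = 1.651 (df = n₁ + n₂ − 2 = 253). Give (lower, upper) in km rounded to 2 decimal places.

(-19.85, -13.35)

Pooled variance s_p² = [37·4² + 216·12²] / (38+217−2) = 125.2806, so s_p = 11.1929.
SE_diff = s_p·√(1/n₁ + 1/n₂) = 11.1929·√(1/38 + 1/217) = 1.9683.
t* = 1.651; margin = 1.651 × 1.9683 = 3.2497.
Difference = 25.6 − 42.2 = -16.6000.
-16.6000 ± 3.2497 → (-19.85, -13.35).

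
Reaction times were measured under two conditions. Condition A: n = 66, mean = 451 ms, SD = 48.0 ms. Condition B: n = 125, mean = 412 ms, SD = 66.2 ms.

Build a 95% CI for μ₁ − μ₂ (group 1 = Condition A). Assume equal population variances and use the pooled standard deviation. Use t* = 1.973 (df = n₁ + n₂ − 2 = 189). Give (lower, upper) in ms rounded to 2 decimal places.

Pooled variance s_p² = [65·48.0² + 124·66.2²] / (66+125−2) = 3667.6326, so s_p = 60.5610.
SE_diff = s_p·√(1/n₁ + 1/n₂) = 60.5610·√(1/66 + 1/125) = 9.2147.
t* = 1.973; margin = 1.973 × 9.2147 = 18.1806.
Difference = 451 − 412 = 39.0000.
39.0000 ± 18.1806 → (20.82, 57.18).

(20.82, 57.18)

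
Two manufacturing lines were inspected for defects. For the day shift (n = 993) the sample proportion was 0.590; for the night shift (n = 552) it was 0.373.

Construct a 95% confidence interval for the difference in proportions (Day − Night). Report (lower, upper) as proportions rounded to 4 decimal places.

(0.1664, 0.2676)

SE₁ = √(p̂₁(1−p̂₁)/n₁) = √(0.5900·0.4100/993) = 0.01561; SE₂ = √(0.3730·0.6270/552) = 0.02058.
Independent samples: SE of the difference = √(SE₁² + SE₂²) = √(0.0002436721 + 0.0004235364) = 0.02583.
z* for 95% confidence is 1.960, so the margin of error is 1.960 × 0.02583 = 0.05063.
Point estimate p̂₁ − p̂₂ = 0.5900 − 0.3730 = 0.2170.
0.2170 ± 0.05063 → (0.1664, 0.2676).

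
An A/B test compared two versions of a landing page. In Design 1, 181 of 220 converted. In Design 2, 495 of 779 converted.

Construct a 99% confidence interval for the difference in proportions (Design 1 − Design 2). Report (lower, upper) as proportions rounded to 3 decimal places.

p̂₁ = 181/220 = 0.8227 and p̂₂ = 495/779 = 0.6354.
SE₁ = √(p̂₁(1−p̂₁)/n₁) = √(0.8227·0.1773/220) = 0.02575; SE₂ = √(0.6354·0.3646/779) = 0.01725.
Independent samples: SE of the difference = √(SE₁² + SE₂²) = √(0.0006630625 + 0.0002975625) = 0.03099.
z* for 99% confidence is 2.576, so the margin of error is 2.576 × 0.03099 = 0.07983.
Point estimate p̂₁ − p̂₂ = 0.8227 − 0.6354 = 0.1873.
0.1873 ± 0.07983 → (0.107, 0.267).

(0.107, 0.267)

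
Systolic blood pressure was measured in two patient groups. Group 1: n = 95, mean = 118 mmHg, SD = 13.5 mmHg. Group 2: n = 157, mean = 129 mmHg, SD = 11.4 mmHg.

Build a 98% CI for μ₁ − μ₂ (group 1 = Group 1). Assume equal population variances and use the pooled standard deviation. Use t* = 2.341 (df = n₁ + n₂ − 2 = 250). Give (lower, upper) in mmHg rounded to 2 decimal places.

(-14.72, -7.28)

s_p = √[((n₁−1)s₁² + (n₂−1)s₂²)/(n₁+n₂−2)] = √[(94·13.5² + 156·11.4²)/250] = 12.2320.
SE = 12.2320·√(1/95 + 1/157) = 1.5900.
With t* = 2.341, margin = 2.341 × 1.5900 = 3.7222.
x̄₁ − x̄₂ = 118 − 129 = -11.0000; interval -11.0000 ± 3.7222 = (-14.72, -7.28).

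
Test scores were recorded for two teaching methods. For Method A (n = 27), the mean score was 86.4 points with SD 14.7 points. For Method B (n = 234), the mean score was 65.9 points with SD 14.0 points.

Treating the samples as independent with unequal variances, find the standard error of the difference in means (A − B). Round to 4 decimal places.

SE₁ = s₁/√n₁ = 14.7/√27 = 2.8290; SE₂ = 14.0/√234 = 0.9152.
Independent samples, unequal variances: SE_diff = √(SE₁² + SE₂²) = √(8.003241 + 0.83759104) = 2.9734.

2.9734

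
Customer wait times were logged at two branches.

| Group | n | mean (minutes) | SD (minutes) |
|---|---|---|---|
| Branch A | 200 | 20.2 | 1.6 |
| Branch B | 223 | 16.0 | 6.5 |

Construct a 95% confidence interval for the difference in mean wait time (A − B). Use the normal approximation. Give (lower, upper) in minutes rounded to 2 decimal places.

SE₁ = s₁/√n₁ = 1.6/√200 = 0.1131; SE₂ = 6.5/√223 = 0.4353.
Independent samples, unequal variances: SE_diff = √(SE₁² + SE₂²) = √(0.01279161 + 0.18948609) = 0.4498.
z* = 1.960, so margin of error = 1.960 × 0.4498 = 0.8816.
Difference in means = 20.2 − 16.0 = 4.2000.
4.2000 ± 0.8816 → (3.32, 5.08).

(3.32, 5.08)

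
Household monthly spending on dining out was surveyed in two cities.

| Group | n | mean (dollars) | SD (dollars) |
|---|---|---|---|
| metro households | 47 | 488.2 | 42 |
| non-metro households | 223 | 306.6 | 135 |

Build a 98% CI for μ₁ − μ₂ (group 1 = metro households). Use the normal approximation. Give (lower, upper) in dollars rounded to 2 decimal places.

Standard errors of each mean: 42/√47 = 6.1263 and 135/√223 = 9.0403.
SE(x̄₁ − x̄₂) = √(6.1263² + 9.0403²) = 10.9206 for independent samples with unequal variances.
With z* = 2.326, the margin is 2.326 × 10.9206 = 25.4013.
x̄₁ − x̄₂ = 488.2 − 306.6 = 181.6000; the interval is 181.6000 ± 25.4013 = (156.20, 207.00).

(156.20, 207.00)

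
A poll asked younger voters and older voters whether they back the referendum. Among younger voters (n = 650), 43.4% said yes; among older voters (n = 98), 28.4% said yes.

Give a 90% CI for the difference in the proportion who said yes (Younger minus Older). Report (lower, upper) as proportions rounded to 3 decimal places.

(0.069, 0.231)

The two standard errors are √(0.4340×0.5660/650) = 0.01944 and √(0.2840×0.7160/98) = 0.04555.
Because the samples are independent, SE_diff = √(0.01944² + 0.04555²) = 0.04952.
Using z* = 1.645 for 90%, ME = 1.645 × 0.04952 = 0.08146.
p̂₁ − p̂₂ = 0.1500; interval 0.1500 ± 0.08146 gives (0.069, 0.231).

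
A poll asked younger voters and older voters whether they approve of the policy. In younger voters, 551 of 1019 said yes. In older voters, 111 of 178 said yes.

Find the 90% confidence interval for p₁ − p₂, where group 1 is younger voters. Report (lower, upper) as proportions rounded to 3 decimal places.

p̂₁ = 551/1019 = 0.5407 and p̂₂ = 111/178 = 0.6236.
SE₁ = √(p̂₁(1−p̂₁)/n₁) = √(0.5407·0.4593/1019) = 0.01561; SE₂ = √(0.6236·0.3764/178) = 0.03631.
Independent samples: SE of the difference = √(SE₁² + SE₂²) = √(0.0002436721 + 0.0013184161) = 0.03952.
z* for 90% confidence is 1.645, so the margin of error is 1.645 × 0.03952 = 0.06501.
Point estimate p̂₁ − p̂₂ = 0.5407 − 0.6236 = -0.0829.
-0.0829 ± 0.06501 → (-0.148, -0.018).

(-0.148, -0.018)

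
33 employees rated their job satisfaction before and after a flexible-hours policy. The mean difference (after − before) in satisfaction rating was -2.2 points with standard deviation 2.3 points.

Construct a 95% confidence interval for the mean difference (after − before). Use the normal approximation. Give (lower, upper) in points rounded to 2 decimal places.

Paired design: SE = s_d/√n = 2.3/√33 = 0.4004.
z* = 1.960; margin of error = 1.960 × 0.4004 = 0.7848.
-2.2 ± 0.7848 → (-2.98, -1.42).

(-2.98, -1.42)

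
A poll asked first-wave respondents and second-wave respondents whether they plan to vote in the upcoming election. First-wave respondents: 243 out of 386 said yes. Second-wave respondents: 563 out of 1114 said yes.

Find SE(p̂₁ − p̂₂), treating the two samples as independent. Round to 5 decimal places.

p̂₁ = 243/386 = 0.6295 and p̂₂ = 563/1114 = 0.5054.
SE₁ = √(p̂₁(1−p̂₁)/n₁) = √(0.6295·0.3705/386) = 0.02458; SE₂ = √(0.5054·0.4946/1114) = 0.01498.
Independent samples: SE of the difference = √(SE₁² + SE₂²) = √(0.0006041764 + 0.0002244004) = 0.02879.

0.02879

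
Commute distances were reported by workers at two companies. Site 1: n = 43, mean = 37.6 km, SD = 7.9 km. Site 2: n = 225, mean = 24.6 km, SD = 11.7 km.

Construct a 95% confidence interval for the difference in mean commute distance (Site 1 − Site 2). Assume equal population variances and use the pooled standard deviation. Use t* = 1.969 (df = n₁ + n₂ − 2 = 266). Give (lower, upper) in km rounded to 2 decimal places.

Pooled variance s_p² = [42·7.9² + 224·11.7²] / (43+225−2) = 125.1300, so s_p = 11.1862.
SE_diff = s_p·√(1/n₁ + 1/n₂) = 11.1862·√(1/43 + 1/225) = 1.8618.
t* = 1.969; margin = 1.969 × 1.8618 = 3.6659.
Difference = 37.6 − 24.6 = 13.0000.
13.0000 ± 3.6659 → (9.33, 16.67).

(9.33, 16.67)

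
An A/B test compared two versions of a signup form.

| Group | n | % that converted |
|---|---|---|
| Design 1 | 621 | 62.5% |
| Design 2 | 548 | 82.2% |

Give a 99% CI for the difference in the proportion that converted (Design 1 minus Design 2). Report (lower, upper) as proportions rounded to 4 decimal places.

Each SE is √(p̂(1−p̂)/n): √(0.6250·0.3750/621) = 0.01943 and √(0.8220·0.1780/548) = 0.01634.
SE(p̂₁ − p̂₂) = √(SE₁² + SE₂²) = √(0.0003775249 + 0.0002669956) = 0.02539, since the two samples are independent.
At 99% confidence z* = 2.576; margin = 2.576 × 0.02539 = 0.06540.
The difference is 0.6250 − 0.8220 = -0.1970, so the interval is -0.1970 ± 0.06540 = (-0.2624, -0.1316).

(-0.2624, -0.1316)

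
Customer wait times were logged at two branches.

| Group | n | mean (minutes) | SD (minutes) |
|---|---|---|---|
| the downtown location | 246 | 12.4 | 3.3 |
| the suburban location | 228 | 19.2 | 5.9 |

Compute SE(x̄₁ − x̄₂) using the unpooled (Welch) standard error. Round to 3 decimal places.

SE₁ = s₁/√n₁ = 3.3/√246 = 0.2104; SE₂ = 5.9/√228 = 0.3907.
Independent samples, unequal variances: SE_diff = √(SE₁² + SE₂²) = √(0.04426816 + 0.15264649) = 0.4438.

0.444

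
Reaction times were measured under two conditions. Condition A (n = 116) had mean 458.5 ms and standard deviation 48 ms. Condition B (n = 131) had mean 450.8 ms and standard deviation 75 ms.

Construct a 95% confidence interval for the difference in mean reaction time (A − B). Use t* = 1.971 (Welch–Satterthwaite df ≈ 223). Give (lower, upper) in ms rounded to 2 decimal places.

SE₁ = s₁/√n₁ = 48/√116 = 4.4567; SE₂ = 75/√131 = 6.5528.
Independent samples, unequal variances: SE_diff = √(SE₁² + SE₂²) = √(19.86217489 + 42.93918784) = 7.9247.
t* = 1.971, so margin of error = 1.971 × 7.9247 = 15.6196.
Difference in means = 458.5 − 450.8 = 7.7000.
7.7000 ± 15.6196 → (-7.92, 23.32).

(-7.92, 23.32)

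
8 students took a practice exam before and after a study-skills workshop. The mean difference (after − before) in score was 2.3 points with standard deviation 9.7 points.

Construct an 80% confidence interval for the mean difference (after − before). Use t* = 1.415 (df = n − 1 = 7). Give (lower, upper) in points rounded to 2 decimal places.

This is a matched-pairs design, so SE = s_d/√n = 9.7/√8 = 3.4295.
Margin = 1.415 × 3.4295 = 4.8527; the interval is 2.3 ± 4.8527 = (-2.55, 7.15).

(-2.55, 7.15)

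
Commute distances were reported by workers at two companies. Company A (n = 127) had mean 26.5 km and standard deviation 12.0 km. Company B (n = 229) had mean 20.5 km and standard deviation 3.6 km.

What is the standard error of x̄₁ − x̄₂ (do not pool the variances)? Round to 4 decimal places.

1.0911

Standard errors of each mean: 12.0/√127 = 1.0648 and 3.6/√229 = 0.2379.
SE(x̄₁ − x̄₂) = √(1.0648² + 0.2379²) = 1.0911 for independent samples with unequal variances.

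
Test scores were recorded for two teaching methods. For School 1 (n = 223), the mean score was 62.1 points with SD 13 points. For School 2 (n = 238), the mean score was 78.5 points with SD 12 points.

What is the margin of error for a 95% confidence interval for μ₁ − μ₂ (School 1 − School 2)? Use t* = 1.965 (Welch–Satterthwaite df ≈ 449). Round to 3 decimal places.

Per-group SEs: s₁/√n₁ = 13/√223 = 0.8705, s₂/√n₂ = 12/√238 = 0.7778.
Unpooled SE of the difference: √(0.75777025 + 0.60497284) = 1.1674.
Margin of error = t* · SE = 1.965 × 1.1674 = 2.2939.

2.294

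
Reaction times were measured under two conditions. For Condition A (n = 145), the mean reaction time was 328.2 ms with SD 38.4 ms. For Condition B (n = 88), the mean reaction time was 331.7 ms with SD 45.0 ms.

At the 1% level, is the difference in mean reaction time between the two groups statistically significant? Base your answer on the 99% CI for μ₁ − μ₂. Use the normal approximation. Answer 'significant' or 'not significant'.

not significant

Standard errors of each mean: 38.4/√145 = 3.1889 and 45.0/√88 = 4.7970.
SE(x̄₁ − x̄₂) = √(3.1889² + 4.7970²) = 5.7602 for independent samples with unequal variances.
With z* = 2.576, the margin is 2.576 × 5.7602 = 14.8383.
x̄₁ − x̄₂ = 328.2 − 331.7 = -3.5000; the interval is -3.5000 ± 14.8383 = (-18.3383, 11.3383).
The interval (-18.3383, 11.3383) contains 0, so the difference is not significant.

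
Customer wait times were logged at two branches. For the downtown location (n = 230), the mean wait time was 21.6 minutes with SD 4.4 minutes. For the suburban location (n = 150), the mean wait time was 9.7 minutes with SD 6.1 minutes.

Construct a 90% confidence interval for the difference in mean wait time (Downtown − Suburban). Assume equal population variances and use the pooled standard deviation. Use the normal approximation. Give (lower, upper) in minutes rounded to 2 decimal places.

Pooled variance s_p² = [229·4.4² + 149·6.1²] / (230+150−2) = 26.3961, so s_p = 5.1377.
SE_diff = s_p·√(1/n₁ + 1/n₂) = 5.1377·√(1/230 + 1/150) = 0.5392.
z* = 1.645; margin = 1.645 × 0.5392 = 0.8870.
Difference = 21.6 − 9.7 = 11.9000.
11.9000 ± 0.8870 → (11.01, 12.79).

(11.01, 12.79)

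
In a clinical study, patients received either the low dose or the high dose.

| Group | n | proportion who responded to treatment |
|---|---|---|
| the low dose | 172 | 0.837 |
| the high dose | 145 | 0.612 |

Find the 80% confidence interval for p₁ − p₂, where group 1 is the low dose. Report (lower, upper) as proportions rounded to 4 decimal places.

Each SE is √(p̂(1−p̂)/n): √(0.8370·0.1630/172) = 0.02816 and √(0.6120·0.3880/145) = 0.04047.
SE(p̂₁ − p̂₂) = √(SE₁² + SE₂²) = √(0.0007929856 + 0.0016378209) = 0.04930, since the two samples are independent.
At 80% confidence z* = 1.282; margin = 1.282 × 0.04930 = 0.06320.
The difference is 0.8370 − 0.6120 = 0.2250, so the interval is 0.2250 ± 0.06320 = (0.1618, 0.2882).

(0.1618, 0.2882)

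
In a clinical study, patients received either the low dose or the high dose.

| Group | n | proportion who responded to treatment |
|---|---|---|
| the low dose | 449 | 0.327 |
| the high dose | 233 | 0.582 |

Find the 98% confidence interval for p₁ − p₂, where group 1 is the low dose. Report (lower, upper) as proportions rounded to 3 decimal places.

(-0.346, -0.164)

The two standard errors are √(0.3270×0.6730/449) = 0.02214 and √(0.5820×0.4180/233) = 0.03231.
Because the samples are independent, SE_diff = √(0.02214² + 0.03231²) = 0.03917.
Using z* = 2.326 for 98%, ME = 2.326 × 0.03917 = 0.09111.
p̂₁ − p̂₂ = -0.2550; interval -0.2550 ± 0.09111 gives (-0.346, -0.164).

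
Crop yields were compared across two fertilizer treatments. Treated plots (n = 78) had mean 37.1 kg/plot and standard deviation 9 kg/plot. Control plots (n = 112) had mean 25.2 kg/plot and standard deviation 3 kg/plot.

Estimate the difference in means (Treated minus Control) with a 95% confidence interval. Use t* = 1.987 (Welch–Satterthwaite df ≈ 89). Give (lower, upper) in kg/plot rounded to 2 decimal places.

(9.80, 14.00)

Standard errors of each mean: 9/√78 = 1.0190 and 3/√112 = 0.2835.
SE(x̄₁ − x̄₂) = √(1.0190² + 0.2835²) = 1.0577 for independent samples with unequal variances.
With t* = 1.987, the margin is 1.987 × 1.0577 = 2.1016.
x̄₁ − x̄₂ = 37.1 − 25.2 = 11.9000; the interval is 11.9000 ± 2.1016 = (9.80, 14.00).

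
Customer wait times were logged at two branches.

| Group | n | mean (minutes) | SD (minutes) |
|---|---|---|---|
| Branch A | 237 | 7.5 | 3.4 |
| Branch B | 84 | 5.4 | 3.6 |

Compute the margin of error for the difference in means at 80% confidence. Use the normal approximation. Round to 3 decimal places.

0.578

SE₁ = s₁/√n₁ = 3.4/√237 = 0.2209; SE₂ = 3.6/√84 = 0.3928.
Independent samples, unequal variances: SE_diff = √(SE₁² + SE₂²) = √(0.04879681 + 0.15429184) = 0.4507.
z* = 1.282, so margin of error = 1.282 × 0.4507 = 0.5778.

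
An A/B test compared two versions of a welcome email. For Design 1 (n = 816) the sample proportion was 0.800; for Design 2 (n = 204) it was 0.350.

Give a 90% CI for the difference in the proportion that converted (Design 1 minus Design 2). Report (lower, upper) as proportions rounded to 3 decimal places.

(0.390, 0.510)

Each SE is √(p̂(1−p̂)/n): √(0.8000·0.2000/816) = 0.01400 and √(0.3500·0.6500/204) = 0.03339.
SE(p̂₁ − p̂₂) = √(SE₁² + SE₂²) = √(0.000196 + 0.0011148921) = 0.03621, since the two samples are independent.
At 90% confidence z* = 1.645; margin = 1.645 × 0.03621 = 0.05957.
The difference is 0.8000 − 0.3500 = 0.4500, so the interval is 0.4500 ± 0.05957 = (0.390, 0.510).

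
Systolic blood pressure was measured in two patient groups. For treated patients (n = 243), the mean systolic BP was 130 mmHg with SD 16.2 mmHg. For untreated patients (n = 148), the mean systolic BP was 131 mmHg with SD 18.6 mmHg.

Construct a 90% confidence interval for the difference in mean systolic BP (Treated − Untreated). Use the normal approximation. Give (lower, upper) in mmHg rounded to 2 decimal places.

Per-group SEs: s₁/√n₁ = 16.2/√243 = 1.0392, s₂/√n₂ = 18.6/√148 = 1.5289.
Unpooled SE of the difference: √(1.07993664 + 2.33753521) = 1.8486.
Margin of error = z* · SE = 1.645 × 1.8486 = 3.0409.
x̄₁ − x̄₂ = 130 − 131 = -1.0000.
CI: -1.0000 ± 3.0409 = (-4.04, 2.04).

(-4.04, 2.04)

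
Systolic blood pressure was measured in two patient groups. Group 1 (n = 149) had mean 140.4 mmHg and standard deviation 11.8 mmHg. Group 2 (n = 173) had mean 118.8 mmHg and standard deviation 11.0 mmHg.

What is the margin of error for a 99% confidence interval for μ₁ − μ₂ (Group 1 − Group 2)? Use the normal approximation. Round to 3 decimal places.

Per-group SEs: s₁/√n₁ = 11.8/√149 = 0.9667, s₂/√n₂ = 11.0/√173 = 0.8363.
Unpooled SE of the difference: √(0.93450889 + 0.69939769) = 1.2782.
Margin of error = z* · SE = 2.576 × 1.2782 = 3.2926.

3.293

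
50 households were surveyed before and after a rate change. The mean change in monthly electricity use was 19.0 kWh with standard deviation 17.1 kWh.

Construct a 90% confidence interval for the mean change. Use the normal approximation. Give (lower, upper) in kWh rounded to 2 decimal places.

(15.02, 22.98)

Paired design: SE = s_d/√n = 17.1/√50 = 2.4183.
z* = 1.645; margin of error = 1.645 × 2.4183 = 3.9781.
19.0 ± 3.9781 → (15.02, 22.98).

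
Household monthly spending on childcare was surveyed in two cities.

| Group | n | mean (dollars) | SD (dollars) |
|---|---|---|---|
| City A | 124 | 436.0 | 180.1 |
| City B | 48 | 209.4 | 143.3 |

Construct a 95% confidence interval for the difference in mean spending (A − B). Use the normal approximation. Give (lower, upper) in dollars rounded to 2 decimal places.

Standard errors of each mean: 180.1/√124 = 16.1735 and 143.3/√48 = 20.6836.
SE(x̄₁ − x̄₂) = √(16.1735² + 20.6836²) = 26.2563 for independent samples with unequal variances.
With z* = 1.960, the margin is 1.960 × 26.2563 = 51.4623.
x̄₁ − x̄₂ = 436.0 − 209.4 = 226.6000; the interval is 226.6000 ± 51.4623 = (175.14, 278.06).

(175.14, 278.06)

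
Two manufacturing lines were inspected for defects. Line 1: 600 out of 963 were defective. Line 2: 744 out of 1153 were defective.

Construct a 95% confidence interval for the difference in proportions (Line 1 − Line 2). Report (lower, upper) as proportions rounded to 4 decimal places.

(-0.0634, 0.0190)

Sample proportions: 600/963 = 0.6231, 744/1153 = 0.6453.
Each SE is √(p̂(1−p̂)/n): √(0.6231·0.3769/963) = 0.01562 and √(0.6453·0.3547/1153) = 0.01409.
SE(p̂₁ − p̂₂) = √(SE₁² + SE₂²) = √(0.0002439844 + 0.0001985281) = 0.02104, since the two samples are independent.
At 95% confidence z* = 1.960; margin = 1.960 × 0.02104 = 0.04124.
The difference is 0.6231 − 0.6453 = -0.0222, so the interval is -0.0222 ± 0.04124 = (-0.0634, 0.0190).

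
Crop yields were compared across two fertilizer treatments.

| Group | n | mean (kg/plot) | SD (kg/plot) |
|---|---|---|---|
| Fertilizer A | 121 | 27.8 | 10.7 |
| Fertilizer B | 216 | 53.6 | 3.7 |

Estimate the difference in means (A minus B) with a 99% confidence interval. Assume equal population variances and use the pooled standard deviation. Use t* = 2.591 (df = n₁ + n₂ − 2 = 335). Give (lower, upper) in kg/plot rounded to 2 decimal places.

Pooled variance s_p² = [120·10.7² + 215·3.7²] / (121+216−2) = 49.7975, so s_p = 7.0567.
SE_diff = s_p·√(1/n₁ + 1/n₂) = 7.0567·√(1/121 + 1/216) = 0.8013.
t* = 2.591; margin = 2.591 × 0.8013 = 2.0762.
Difference = 27.8 − 53.6 = -25.8000.
-25.8000 ± 2.0762 → (-27.88, -23.72).

(-27.88, -23.72)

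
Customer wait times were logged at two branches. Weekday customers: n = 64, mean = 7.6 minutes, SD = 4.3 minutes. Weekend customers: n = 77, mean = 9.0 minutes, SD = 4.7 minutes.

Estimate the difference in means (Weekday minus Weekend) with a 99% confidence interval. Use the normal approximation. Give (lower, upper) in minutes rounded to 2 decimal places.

Per-group SEs: s₁/√n₁ = 4.3/√64 = 0.5375, s₂/√n₂ = 4.7/√77 = 0.5356.
Unpooled SE of the difference: √(0.28890625 + 0.28686736) = 0.7588.
Margin of error = z* · SE = 2.576 × 0.7588 = 1.9547.
x̄₁ − x̄₂ = 7.6 − 9.0 = -1.4000.
CI: -1.4000 ± 1.9547 = (-3.35, 0.55).

(-3.35, 0.55)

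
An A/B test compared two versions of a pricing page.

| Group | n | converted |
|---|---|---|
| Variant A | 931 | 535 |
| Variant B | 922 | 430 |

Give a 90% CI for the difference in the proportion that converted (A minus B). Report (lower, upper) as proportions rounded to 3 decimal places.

(0.070, 0.146)

First, p̂₁ = 535/931 = 0.5747; p̂₂ = 430/922 = 0.4664.
The two standard errors are √(0.5747×0.4253/931) = 0.01620 and √(0.4664×0.5336/922) = 0.01643.
Because the samples are independent, SE_diff = √(0.01620² + 0.01643²) = 0.02307.
Using z* = 1.645 for 90%, ME = 1.645 × 0.02307 = 0.03795.
p̂₁ − p̂₂ = 0.1083; interval 0.1083 ± 0.03795 gives (0.070, 0.146).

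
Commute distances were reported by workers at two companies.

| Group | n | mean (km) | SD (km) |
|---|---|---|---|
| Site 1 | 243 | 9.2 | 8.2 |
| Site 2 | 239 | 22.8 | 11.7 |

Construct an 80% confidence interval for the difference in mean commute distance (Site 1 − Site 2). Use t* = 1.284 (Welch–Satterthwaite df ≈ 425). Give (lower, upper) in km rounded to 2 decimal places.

(-14.78, -12.42)

Per-group SEs: s₁/√n₁ = 8.2/√243 = 0.5260, s₂/√n₂ = 11.7/√239 = 0.7568.
Unpooled SE of the difference: √(0.276676 + 0.57274624) = 0.9216.
Margin of error = t* · SE = 1.284 × 0.9216 = 1.1833.
x̄₁ − x̄₂ = 9.2 − 22.8 = -13.6000.
CI: -13.6000 ± 1.1833 = (-14.78, -12.42).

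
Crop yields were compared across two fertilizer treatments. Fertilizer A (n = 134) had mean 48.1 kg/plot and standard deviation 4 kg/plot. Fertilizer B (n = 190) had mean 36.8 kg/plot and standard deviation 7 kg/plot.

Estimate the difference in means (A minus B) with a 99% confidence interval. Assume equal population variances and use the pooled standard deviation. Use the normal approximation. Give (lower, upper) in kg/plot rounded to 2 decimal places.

(9.57, 13.03)

s_p = √[((n₁−1)s₁² + (n₂−1)s₂²)/(n₁+n₂−2)] = √[(133·4² + 189·7²)/322] = 5.9472.
SE = 5.9472·√(1/134 + 1/190) = 0.6709.
With z* = 2.576, margin = 2.576 × 0.6709 = 1.7282.
x̄₁ − x̄₂ = 48.1 − 36.8 = 11.3000; interval 11.3000 ± 1.7282 = (9.57, 13.03).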